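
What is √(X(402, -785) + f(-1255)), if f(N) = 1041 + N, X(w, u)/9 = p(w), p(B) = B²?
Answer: 7*√29678 ≈ 1205.9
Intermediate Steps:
X(w, u) = 9*w²
√(X(402, -785) + f(-1255)) = √(9*402² + (1041 - 1255)) = √(9*161604 - 214) = √(1454436 - 214) = √1454222 = 7*√29678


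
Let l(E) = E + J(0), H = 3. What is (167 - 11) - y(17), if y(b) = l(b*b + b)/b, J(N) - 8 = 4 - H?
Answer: 2337/17 ≈ 137.47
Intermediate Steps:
J(N) = 9 (J(N) = 8 + (4 - 1*3) = 8 + (4 - 3) = 8 + 1 = 9)
l(E) = 9 + E (l(E) = E + 9 = 9 + E)
y(b) = (9 + b + b²)/b (y(b) = (9 + (b*b + b))/b = (9 + (b² + b))/b = (9 + (b + b²))/b = (9 + b + b²)/b)
(167 - 11) - y(17) = (167 - 11) - (1 + 17 + 9/17) = 156 - (1 + 17 + 9*(1/17)) = 156 - (1 + 17 + 9/17) = 156 - 1*315/17 = 156 - 315/17 = 2337/17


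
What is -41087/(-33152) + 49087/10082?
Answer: 1020785679/167119232 ≈ 6.1081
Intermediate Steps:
-41087/(-33152) + 49087/10082 = -41087*(-1/33152) + 49087*(1/10082) = 41087/33152 + 49087/10082 = 1020785679/167119232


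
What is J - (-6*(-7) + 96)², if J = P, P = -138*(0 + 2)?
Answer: -19320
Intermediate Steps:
P = -276 (P = -138*2 = -69*4 = -276)
J = -276
J - (-6*(-7) + 96)² = -276 - (-6*(-7) + 96)² = -276 - (42 + 96)² = -276 - 1*138² = -276 - 1*19044 = -276 - 19044 = -19320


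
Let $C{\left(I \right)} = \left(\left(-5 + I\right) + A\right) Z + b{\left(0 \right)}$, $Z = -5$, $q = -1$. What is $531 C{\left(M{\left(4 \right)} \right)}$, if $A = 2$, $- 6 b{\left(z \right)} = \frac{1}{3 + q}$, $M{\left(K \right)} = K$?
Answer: $- \frac{10797}{4} \approx -2699.3$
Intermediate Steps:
$b{\left(z \right)} = - \frac{1}{12}$ ($b{\left(z \right)} = - \frac{1}{6 \left(3 - 1\right)} = - \frac{1}{6 \cdot 2} = \left(- \frac{1}{6}\right) \frac{1}{2} = - \frac{1}{12}$)
$C{\left(I \right)} = \frac{179}{12} - 5 I$ ($C{\left(I \right)} = \left(\left(-5 + I\right) + 2\right) \left(-5\right) - \frac{1}{12} = \left(-3 + I\right) \left(-5\right) - \frac{1}{12} = \left(15 - 5 I\right) - \frac{1}{12} = \frac{179}{12} - 5 I$)
$531 C{\left(M{\left(4 \right)} \right)} = 531 \left(\frac{179}{12} - 20\right) = 531 \left(- \frac{61}{12}\right) = - \frac{10797}{4}$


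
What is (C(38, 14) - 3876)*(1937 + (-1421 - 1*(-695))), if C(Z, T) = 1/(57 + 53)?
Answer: -516320749/110 ≈ -4.6938e+6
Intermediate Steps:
C(Z, T) = 1/110
(C(38, 14) - 3876)*(1937 + (-1421 - 1*(-695))) = (1/110 - 3876)*(1937 + (-1421 - 1*(-695))) = -426359*(1937 + (-1421 + 695))/110 = -426359*(1937 - 726)/110 = -426359/110*1211 = -516320749/110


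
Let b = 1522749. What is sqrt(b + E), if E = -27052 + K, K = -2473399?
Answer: I*sqrt(977702) ≈ 988.79*I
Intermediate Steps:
E = -2500451 (E = -27052 - 2473399 = -2500451)
sqrt(b + E) = sqrt(1522749 - 2500451) = sqrt(-977702) = I*sqrt(977702)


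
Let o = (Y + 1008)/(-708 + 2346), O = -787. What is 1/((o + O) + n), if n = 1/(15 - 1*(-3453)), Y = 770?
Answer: -135252/106296473 ≈ -0.0012724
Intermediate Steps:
o = 127/117 (o = (770 + 1008)/(-708 + 2346) = 1778/1638 = 1778*(1/1638) = 127/117 ≈ 1.0855)
n = 1/3468 (n = 1/(15 + 3453) = 1/3468 ≈ 0.00028835)
1/((o + O) + n) = 1/((127/117 - 787) + 1/3468) = 1/(-91952/117 + 1/3468) = 1/(-106296473/135252) = -135252/106296473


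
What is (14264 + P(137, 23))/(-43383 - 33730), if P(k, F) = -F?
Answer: -14241/77113 ≈ -0.18468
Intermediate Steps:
(14264 + P(137, 23))/(-43383 - 33730) = (14264 - 1*23)/(-43383 - 33730) = (14264 - 23)/(-77113) = 14241*(-1/77113) = -14241/77113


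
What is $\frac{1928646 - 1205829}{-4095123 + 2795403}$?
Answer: $- \frac{240939}{433240} \approx -0.55613$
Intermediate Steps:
$\frac{1928646 - 1205829}{-4095123 + 2795403} = \frac{722817}{-1299720} = 722817 \left(- \frac{1}{1299720}\right) = - \frac{240939}{433240}$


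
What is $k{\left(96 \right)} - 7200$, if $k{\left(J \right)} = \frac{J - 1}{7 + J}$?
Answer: $- \frac{741505}{103} \approx -7199.1$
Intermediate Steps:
$k{\left(J \right)} = \frac{-1 + J}{7 + J}$
$k{\left(96 \right)} - 7200 = \frac{-1 + 96}{7 + 96} - 7200 = \frac{1}{103} \cdot 95 - 7200 = \frac{95}{103} - 7200 = - \frac{741505}{103}$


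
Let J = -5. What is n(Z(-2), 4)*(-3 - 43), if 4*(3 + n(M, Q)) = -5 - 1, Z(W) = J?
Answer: 207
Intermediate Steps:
Z(W) = -5
n(M, Q) = -9/2 (n(M, Q) = -3 + (-5 - 1)/4 = -3 + (¼)*(-6) = -3 - 3/2 = -9/2)
n(Z(-2), 4)*(-3 - 43) = -9*(-3 - 43)/2 = -9/2*(-46) = 207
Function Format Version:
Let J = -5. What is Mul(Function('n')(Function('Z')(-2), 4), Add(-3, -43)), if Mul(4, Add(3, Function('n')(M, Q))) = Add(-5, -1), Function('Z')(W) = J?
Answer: 207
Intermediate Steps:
Function('Z')(W) = -5
Function('n')(M, Q) = Rational(-9, 2) (Function('n')(M, Q) = Add(-3, Mul(Rational(1, 4), Add(-5, -1))) = Add(-3, Mul(Rational(1, 4), -6)) = Add(-3, Rational(-3, 2)) = Rational(-9, 2))
Mul(Function('n')(Function('Z')(-2), 4), Add(-3, -43)) = Mul(Rational(-9, 2), Add(-3, -43)) = Mul(Rational(-9, 2), -46) = 207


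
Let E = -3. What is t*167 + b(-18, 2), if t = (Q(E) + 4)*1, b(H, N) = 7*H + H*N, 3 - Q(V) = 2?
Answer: 673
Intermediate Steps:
Q(V) = 1 (Q(V) = 3 - 1*2 = 3 - 2 = 1)
t = 5 (t = (1 + 4)*1 = 5*1 = 5)
t*167 + b(-18, 2) = 5*167 - 18*(7 + 2) = 835 - 18*9 = 835 - 162 = 673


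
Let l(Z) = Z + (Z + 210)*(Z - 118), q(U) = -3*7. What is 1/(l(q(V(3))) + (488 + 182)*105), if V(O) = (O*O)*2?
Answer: 1/44058 ≈ 2.2697e-5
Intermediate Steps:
V(O) = 2*O² (V(O) = O²*2 = 2*O²)
q(U) = -21
l(Z) = Z + (-118 + Z)*(210 + Z) (l(Z) = Z + (210 + Z)*(-118 + Z) = Z + (-118 + Z)*(210 + Z))
1/(l(q(V(3))) + (488 + 182)*105) = 1/((-24780 + (-21)² + 93*(-21)) + (488 + 182)*105) = 1/((-24780 + 441 - 1953) + 670*105) = 1/(-26292 + 70350) = 1/44058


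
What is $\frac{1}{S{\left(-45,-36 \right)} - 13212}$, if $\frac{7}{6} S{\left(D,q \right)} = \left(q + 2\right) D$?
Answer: $- \frac{7}{83304} \approx -8.403 \cdot 10^{-5}$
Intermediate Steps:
$S{\left(D,q \right)} = \frac{6 D \left(2 + q\right)}{7}$ ($S{\left(D,q \right)} = \frac{6 \left(q + 2\right) D}{7} = \frac{6 \left(2 + q\right) D}{7} = \frac{6 D \left(2 + q\right)}{7}$)
$\frac{1}{S{\left(-45,-36 \right)} - 13212} = \frac{1}{\frac{6}{7} \left(-45\right) \left(2 - 36\right) - 13212} = \frac{1}{\frac{6}{7} \left(-45\right) \left(-34\right) - 13212} = \frac{1}{\frac{9180}{7} - 13212} = \frac{1}{- \frac{83304}{7}} = - \frac{7}{83304}$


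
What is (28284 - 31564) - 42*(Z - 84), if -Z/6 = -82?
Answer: -20416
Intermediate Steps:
Z = 492 (Z = -6*(-82) = 492)
(28284 - 31564) - 42*(Z - 84) = (28284 - 31564) - 42*(492 - 84) = -3280 - 42*408 = -3280 - 17136 = -20416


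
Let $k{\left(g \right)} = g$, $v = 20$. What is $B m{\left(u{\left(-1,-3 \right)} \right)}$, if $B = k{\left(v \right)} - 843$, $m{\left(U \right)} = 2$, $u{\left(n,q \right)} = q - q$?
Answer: $-1646$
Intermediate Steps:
$u{\left(n,q \right)} = 0$
$B = -823$ ($B = 20 - 843 = -823$)
$B m{\left(u{\left(-1,-3 \right)} \right)} = \left(-823\right) 2 = -1646$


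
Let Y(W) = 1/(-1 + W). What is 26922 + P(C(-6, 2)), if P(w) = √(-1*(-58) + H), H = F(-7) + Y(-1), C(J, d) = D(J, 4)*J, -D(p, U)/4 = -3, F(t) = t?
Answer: 26922 + √202/2 ≈ 26929.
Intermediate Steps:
D(p, U) = 12 (D(p, U) = -4*(-3) = 12)
C(J, d) = 12*J
H = -15/2 (H = -7 + 1/(-1 - 1) = -7 + 1/(-2) = -7 - ½ = -15/2 ≈ -7.5000)
P(w) = √202/2 (P(w) = √(-1*(-58) - 15/2) = √(58 - 15/2) = √(101/2) = √202/2)
26922 + P(C(-6, 2)) = 26922 + √202/2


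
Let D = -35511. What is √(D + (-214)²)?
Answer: 11*√85 ≈ 101.42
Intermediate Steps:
√(D + (-214)²) = √(-35511 + (-214)²) = √(-35511 + 45796) = √10285 = 11*√85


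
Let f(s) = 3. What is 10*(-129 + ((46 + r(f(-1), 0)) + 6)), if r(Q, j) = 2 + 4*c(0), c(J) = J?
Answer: -750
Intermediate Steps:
r(Q, j) = 2 (r(Q, j) = 2 + 4*0 = 2 + 0 = 2)
10*(-129 + ((46 + r(f(-1), 0)) + 6)) = 10*(-129 + ((46 + 2) + 6)) = 10*(-129 + (48 + 6)) = 10*(-129 + 54) = 10*(-75) = -750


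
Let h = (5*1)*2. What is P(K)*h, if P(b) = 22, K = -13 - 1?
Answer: 220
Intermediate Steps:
h = 10 (h = 5*2 = 10)
K = -14
P(K)*h = 22*10 = 220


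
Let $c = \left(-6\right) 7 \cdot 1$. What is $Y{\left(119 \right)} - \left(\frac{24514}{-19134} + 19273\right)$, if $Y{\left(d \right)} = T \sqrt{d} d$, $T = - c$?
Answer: $- \frac{184372534}{9567} + 4998 \sqrt{119} \approx 35250.0$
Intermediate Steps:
$c = -42$ ($c = \left(-42\right) 1 = -42$)
$T = 42$ ($T = \left(-1\right) \left(-42\right) = 42$)
$Y{\left(d \right)} = 42 d^{\frac{3}{2}}$ ($Y{\left(d \right)} = 42 \sqrt{d} d = 42 d^{\frac{3}{2}}$)
$Y{\left(119 \right)} - \left(\frac{24514}{-19134} + 19273\right) = 42 \cdot 119^{\frac{3}{2}} - \left(\frac{24514}{-19134} + 19273\right) = 42 \cdot 119 \sqrt{119} - \left(24514 \left(- \frac{1}{19134}\right) + 19273\right) = 4998 \sqrt{119} - \left(- \frac{12257}{9567} + 19273\right) = 4998 \sqrt{119} - \frac{184372534}{9567} = - \frac{184372534}{9567} + 4998 \sqrt{119}$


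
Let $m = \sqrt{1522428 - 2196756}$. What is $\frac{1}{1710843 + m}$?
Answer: $\frac{570281}{975661481659} - \frac{2 i \sqrt{168582}}{2926984444977} \approx 5.8451 \cdot 10^{-7} - 2.8055 \cdot 10^{-10} i$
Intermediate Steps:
$m = 2 i \sqrt{168582}$ ($m = \sqrt{-674328} = 2 i \sqrt{168582} \approx 821.17 i$)
$\frac{1}{1710843 + m} = \frac{1}{1710843 + 2 i \sqrt{168582}}$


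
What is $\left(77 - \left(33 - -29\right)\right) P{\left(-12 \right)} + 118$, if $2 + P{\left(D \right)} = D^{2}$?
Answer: $2248$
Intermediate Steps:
$P{\left(D \right)} = -2 + D^{2}$
$\left(77 - \left(33 - -29\right)\right) P{\left(-12 \right)} + 118 = \left(77 - \left(33 - -29\right)\right) \left(-2 + \left(-12\right)^{2}\right) + 118 = \left(77 - \left(33 + 29\right)\right) \left(-2 + 144\right) + 118 = \left(77 - 62\right) 142 + 118 = 15 \cdot 142 + 118 = 2130 + 118 = 2248$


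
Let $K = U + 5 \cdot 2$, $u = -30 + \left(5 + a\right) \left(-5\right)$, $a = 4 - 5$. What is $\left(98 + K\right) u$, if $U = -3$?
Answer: $-5250$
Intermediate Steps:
$a = -1$
$u = -50$ ($u = -30 + \left(5 - 1\right) \left(-5\right) = -30 + 4 \left(-5\right) = -30 - 20 = -50$)
$K = 7$ ($K = -3 + 5 \cdot 2 = -3 + 10 = 7$)
$\left(98 + K\right) u = \left(98 + 7\right) \left(-50\right) = 105 \left(-50\right) = -5250$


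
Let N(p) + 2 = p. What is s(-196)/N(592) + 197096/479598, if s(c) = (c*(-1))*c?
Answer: -4576987532/70740705 ≈ -64.701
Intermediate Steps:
s(c) = -c² (s(c) = (-c)*c = -c²)
N(p) = -2 + p
s(-196)/N(592) + 197096/479598 = (-1*(-196)²)/(-2 + 592) + 197096/479598 = -1*38416/590 + 197096*(1/479598) = -38416*1/590 + 98548/239799 = -19208/295 + 98548/239799 = -4576987532/70740705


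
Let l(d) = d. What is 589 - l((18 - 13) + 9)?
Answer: 575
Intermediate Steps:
589 - l((18 - 13) + 9) = 589 - ((18 - 13) + 9) = 589 - (5 + 9) = 589 - 1*14 = 589 - 14 = 575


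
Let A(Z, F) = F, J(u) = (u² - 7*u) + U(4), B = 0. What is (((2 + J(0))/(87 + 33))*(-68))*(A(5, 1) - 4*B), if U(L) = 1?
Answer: -17/10 ≈ -1.7000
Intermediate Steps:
J(u) = 1 + u² - 7*u (J(u) = (u² - 7*u) + 1 = 1 + u² - 7*u)
(((2 + J(0))/(87 + 33))*(-68))*(A(5, 1) - 4*B) = (((2 + (1 + 0² - 7*0))/(87 + 33))*(-68))*(1 - 4*0) = (((2 + (1 + 0 + 0))/120)*(-68))*(1 + 0) = (((2 + 1)*(1/120))*(-68))*1 = ((3*(1/120))*(-68))*1 = ((1/40)*(-68))*1 = -17/10*1 = -17/10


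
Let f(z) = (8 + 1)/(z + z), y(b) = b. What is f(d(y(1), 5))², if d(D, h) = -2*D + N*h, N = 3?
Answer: 81/676 ≈ 0.11982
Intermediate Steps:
d(D, h) = -2*D + 3*h
f(z) = 9/(2*z) (f(z) = 9/((2*z)) = 9*(1/(2*z)) = 9/(2*z))
f(d(y(1), 5))² = (9/(2*(-2*1 + 3*5)))² = (9/(2*(-2 + 15)))² = ((9/2)/13)² = ((9/2)*(1/13))² = (9/26)² = 81/676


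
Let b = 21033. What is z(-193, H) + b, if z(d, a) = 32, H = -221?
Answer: 21065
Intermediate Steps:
z(-193, H) + b = 32 + 21033 = 21065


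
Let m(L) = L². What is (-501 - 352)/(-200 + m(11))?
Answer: 853/79 ≈ 10.797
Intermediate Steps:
(-501 - 352)/(-200 + m(11)) = (-501 - 352)/(-200 + 11²) = -853/(-200 + 121) = -853/(-79) = -853*(-1/79) = 853/79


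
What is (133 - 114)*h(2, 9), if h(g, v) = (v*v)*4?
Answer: 6156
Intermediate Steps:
h(g, v) = 4*v² (h(g, v) = v²*4 = 4*v²)
(133 - 114)*h(2, 9) = (133 - 114)*(4*9²) = 19*(4*81) = 19*324 = 6156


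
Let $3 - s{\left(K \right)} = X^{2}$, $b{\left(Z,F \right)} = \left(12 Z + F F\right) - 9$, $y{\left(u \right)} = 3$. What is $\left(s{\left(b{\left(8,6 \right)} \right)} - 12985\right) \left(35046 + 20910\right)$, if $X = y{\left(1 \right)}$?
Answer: $-726924396$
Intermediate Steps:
$X = 3$
$b{\left(Z,F \right)} = -9 + F^{2} + 12 Z$ ($b{\left(Z,F \right)} = \left(12 Z + F^{2}\right) - 9 = \left(F^{2} + 12 Z\right) - 9 = -9 + F^{2} + 12 Z$)
$s{\left(K \right)} = -6$ ($s{\left(K \right)} = 3 - 3^{2} = 3 - 9 = -6$)
$\left(s{\left(b{\left(8,6 \right)} \right)} - 12985\right) \left(35046 + 20910\right) = \left(-6 - 12985\right) \left(35046 + 20910\right) = \left(-12991\right) 55956 = -726924396$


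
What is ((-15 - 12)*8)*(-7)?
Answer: 1512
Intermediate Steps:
((-15 - 12)*8)*(-7) = -27*8*(-7) = -216*(-7) = 1512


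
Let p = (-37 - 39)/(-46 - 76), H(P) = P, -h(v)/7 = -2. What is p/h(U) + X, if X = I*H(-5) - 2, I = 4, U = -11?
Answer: -9375/427 ≈ -21.956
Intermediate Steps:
h(v) = 14 (h(v) = -7*(-2) = 14)
p = 38/61 (p = -76/(-122) = -76*(-1/122) = 38/61 ≈ 0.62295)
X = -22 (X = 4*(-5) - 2 = -20 - 2 = -22)
p/h(U) + X = (38/61)/14 - 22 = (1/14)*(38/61) - 22 = 19/427 - 22 = -9375/427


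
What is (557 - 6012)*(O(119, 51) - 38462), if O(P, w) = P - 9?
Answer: 209210160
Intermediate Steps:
O(P, w) = -9 + P
(557 - 6012)*(O(119, 51) - 38462) = (557 - 6012)*((-9 + 119) - 38462) = -5455*(110 - 38462) = -5455*(-38352) = 209210160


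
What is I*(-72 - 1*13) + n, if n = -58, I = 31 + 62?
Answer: -7963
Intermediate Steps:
I = 93
I*(-72 - 1*13) + n = 93*(-72 - 1*13) - 58 = 93*(-72 - 13) - 58 = 93*(-85) - 58 = -7905 - 58 = -7963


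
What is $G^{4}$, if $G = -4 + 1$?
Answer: $81$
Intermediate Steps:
$G = -3$
$G^{4} = \left(-3\right)^{4} = 81$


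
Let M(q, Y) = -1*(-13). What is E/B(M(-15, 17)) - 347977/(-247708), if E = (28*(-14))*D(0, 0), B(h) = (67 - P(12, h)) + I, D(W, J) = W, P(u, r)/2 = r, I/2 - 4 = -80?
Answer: 347977/247708 ≈ 1.4048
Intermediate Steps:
I = -152 (I = 8 + 2*(-80) = 8 - 160 = -152)
P(u, r) = 2*r
M(q, Y) = 13
B(h) = -85 - 2*h (B(h) = (67 - 2*h) - 152 = -85 - 2*h)
E = 0 (E = (28*(-14))*0 = -392*0 = 0)
E/B(M(-15, 17)) - 347977/(-247708) = 0/(-85 - 2*13) - 347977/(-247708) = 0/(-85 - 26) - 347977*(-1/247708) = 0/(-111) + 347977/247708 = 0*(-1/111) + 347977/247708 = 0 + 347977/247708 = 347977/247708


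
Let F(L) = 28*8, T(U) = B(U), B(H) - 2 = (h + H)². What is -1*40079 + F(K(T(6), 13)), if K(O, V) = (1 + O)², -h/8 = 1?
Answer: -39855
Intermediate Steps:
h = -8 (h = -8*1 = -8)
B(H) = 2 + (-8 + H)²
T(U) = 2 + (-8 + U)²
F(L) = 224
-1*40079 + F(K(T(6), 13)) = -1*40079 + 224 = -40079 + 224 = -39855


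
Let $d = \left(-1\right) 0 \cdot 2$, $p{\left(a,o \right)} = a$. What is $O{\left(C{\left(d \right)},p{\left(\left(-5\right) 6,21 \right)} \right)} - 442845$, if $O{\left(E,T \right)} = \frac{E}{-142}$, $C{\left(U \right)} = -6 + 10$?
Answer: $- \frac{31441997}{71} \approx -4.4285 \cdot 10^{5}$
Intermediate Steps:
$d = 0$ ($d = 0 \cdot 2 = 0$)
$C{\left(U \right)} = 4$
$O{\left(E,T \right)} = - \frac{E}{142}$ ($O{\left(E,T \right)} = E \left(- \frac{1}{142}\right) = - \frac{E}{142}$)
$O{\left(C{\left(d \right)},p{\left(\left(-5\right) 6,21 \right)} \right)} - 442845 = \left(- \frac{1}{142}\right) 4 - 442845 = - \frac{2}{71} - 442845 = - \frac{31441997}{71}$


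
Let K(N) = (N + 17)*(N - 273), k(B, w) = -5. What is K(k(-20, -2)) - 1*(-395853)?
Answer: 392517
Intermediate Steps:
K(N) = (-273 + N)*(17 + N) (K(N) = (17 + N)*(-273 + N) = (-273 + N)*(17 + N))
K(k(-20, -2)) - 1*(-395853) = (-4641 + (-5)² - 256*(-5)) - 1*(-395853) = (-4641 + 25 + 1280) + 395853 = -3336 + 395853 = 392517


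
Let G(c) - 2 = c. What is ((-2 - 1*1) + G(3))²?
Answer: 4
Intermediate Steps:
G(c) = 2 + c
((-2 - 1*1) + G(3))² = ((-2 - 1*1) + (2 + 3))² = ((-2 - 1) + 5)² = (-3 + 5)² = 2² = 4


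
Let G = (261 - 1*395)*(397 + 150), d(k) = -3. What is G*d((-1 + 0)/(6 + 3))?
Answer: 219894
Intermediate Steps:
G = -73298 (G = (261 - 395)*547 = -134*547 = -73298)
G*d((-1 + 0)/(6 + 3)) = -73298*(-3) = 219894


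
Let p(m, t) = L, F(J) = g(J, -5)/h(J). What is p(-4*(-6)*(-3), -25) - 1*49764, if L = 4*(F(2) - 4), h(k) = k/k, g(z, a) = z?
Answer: -49772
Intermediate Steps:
h(k) = 1
F(J) = J (F(J) = J/1 = J*1 = J)
L = -8 (L = 4*(2 - 4) = 4*(-2) = -8)
p(m, t) = -8
p(-4*(-6)*(-3), -25) - 1*49764 = -8 - 1*49764 = -8 - 49764 = -49772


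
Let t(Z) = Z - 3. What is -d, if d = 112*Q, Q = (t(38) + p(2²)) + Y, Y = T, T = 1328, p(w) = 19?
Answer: -154784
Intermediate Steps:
Y = 1328
t(Z) = -3 + Z
Q = 1382 (Q = ((-3 + 38) + 19) + 1328 = (35 + 19) + 1328 = 54 + 1328 = 1382)
d = 154784 (d = 112*1382 = 154784)
-d = -1*154784 = -154784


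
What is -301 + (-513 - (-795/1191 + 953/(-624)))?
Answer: -201106891/247728 ≈ -811.81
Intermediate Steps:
-301 + (-513 - (-795/1191 + 953/(-624))) = -301 + (-513 - (-795*1/1191 + 953*(-1/624))) = -301 + (-513 - (-265/397 - 953/624)) = -301 + (-513 - 1*(-543701/247728)) = -301 + (-513 + 543701/247728) = -301 - 126540763/247728 = -201106891/247728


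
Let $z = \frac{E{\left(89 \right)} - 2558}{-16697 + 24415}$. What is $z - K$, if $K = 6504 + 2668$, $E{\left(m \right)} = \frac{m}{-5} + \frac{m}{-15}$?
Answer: $- \frac{31231799}{3405} \approx -9172.3$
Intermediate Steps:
$E{\left(m \right)} = - \frac{4 m}{15}$ ($E{\left(m \right)} = m \left(- \frac{1}{5}\right) + m \left(- \frac{1}{15}\right) = - \frac{m}{5} - \frac{m}{15} = - \frac{4 m}{15}$)
$K = 9172$
$z = - \frac{1139}{3405}$ ($z = \frac{\left(- \frac{4}{15}\right) 89 - 2558}{-16697 + 24415} = \frac{- \frac{356}{15} - 2558}{7718} = \left(- \frac{38726}{15}\right) \frac{1}{7718} = - \frac{1139}{3405} \approx -0.33451$)
$z - K = - \frac{1139}{3405} - 9172 = - \frac{31231799}{3405}$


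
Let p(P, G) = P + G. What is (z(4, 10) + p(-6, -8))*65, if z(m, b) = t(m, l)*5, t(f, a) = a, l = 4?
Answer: 390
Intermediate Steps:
p(P, G) = G + P
z(m, b) = 20 (z(m, b) = 4*5 = 20)
(z(4, 10) + p(-6, -8))*65 = (20 + (-8 - 6))*65 = (20 - 14)*65 = 6*65 = 390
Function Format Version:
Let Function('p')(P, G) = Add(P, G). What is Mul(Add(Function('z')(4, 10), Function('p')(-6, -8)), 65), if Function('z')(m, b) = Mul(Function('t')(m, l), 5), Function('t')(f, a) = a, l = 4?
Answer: 390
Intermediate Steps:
Function('p')(P, G) = Add(G, P)
Function('z')(m, b) = 20 (Function('z')(m, b) = Mul(4, 5) = 20)
Mul(Add(Function('z')(4, 10), Function('p')(-6, -8)), 65) = Mul(Add(20, Add(-8, -6)), 65) = Mul(Add(20, -14), 65) = Mul(6, 65) = 390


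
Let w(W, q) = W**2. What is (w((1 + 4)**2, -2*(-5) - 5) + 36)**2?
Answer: 436921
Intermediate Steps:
(w((1 + 4)**2, -2*(-5) - 5) + 36)**2 = (((1 + 4)**2)**2 + 36)**2 = ((5**2)**2 + 36)**2 = (25**2 + 36)**2 = (625 + 36)**2 = 661**2 = 436921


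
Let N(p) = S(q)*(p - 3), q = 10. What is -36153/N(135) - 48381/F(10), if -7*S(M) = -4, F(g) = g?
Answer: -4679313/880 ≈ -5317.4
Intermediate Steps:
S(M) = 4/7 (S(M) = -⅐*(-4) = 4/7)
N(p) = -12/7 + 4*p/7 (N(p) = 4*(p - 3)/7 = 4*(-3 + p)/7 = -12/7 + 4*p/7)
-36153/N(135) - 48381/F(10) = -36153/(-12/7 + (4/7)*135) - 48381/10 = -36153/(-12/7 + 540/7) - 48381*⅒ = -36153/528/7 - 48381/10 = -36153*7/528 - 48381/10 = -84357/176 - 48381/10 = -4679313/880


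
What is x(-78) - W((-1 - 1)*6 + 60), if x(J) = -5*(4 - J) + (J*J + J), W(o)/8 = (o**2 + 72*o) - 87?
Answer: -39788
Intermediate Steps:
W(o) = -696 + 8*o**2 + 576*o (W(o) = 8*((o**2 + 72*o) - 87) = 8*(-87 + o**2 + 72*o) = -696 + 8*o**2 + 576*o)
x(J) = -20 + J**2 + 6*J (x(J) = (-20 + 5*J) + (J**2 + J) = (-20 + 5*J) + (J + J**2) = -20 + J**2 + 6*J)
x(-78) - W((-1 - 1)*6 + 60) = (-20 + (-78)**2 + 6*(-78)) - (-696 + 8*((-1 - 1)*6 + 60)**2 + 576*((-1 - 1)*6 + 60)) = (-20 + 6084 - 468) - (-696 + 8*(-2*6 + 60)**2 + 576*(-2*6 + 60)) = 5596 - (-696 + 8*(-12 + 60)**2 + 576*(-12 + 60)) = 5596 - (-696 + 8*48**2 + 576*48) = 5596 - (-696 + 8*2304 + 27648) = 5596 - (-696 + 18432 + 27648) = 5596 - 1*45384 = 5596 - 45384 = -39788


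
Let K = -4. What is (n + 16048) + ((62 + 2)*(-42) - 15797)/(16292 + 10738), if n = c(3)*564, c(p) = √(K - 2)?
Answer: 86751791/5406 + 564*I*√6 ≈ 16047.0 + 1381.5*I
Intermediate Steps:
c(p) = I*√6 (c(p) = √(-4 - 2) = √(-6) = I*√6)
n = 564*I*√6 (n = (I*√6)*564 = 564*I*√6 ≈ 1381.5*I)
(n + 16048) + ((62 + 2)*(-42) - 15797)/(16292 + 10738) = (564*I*√6 + 16048) + ((62 + 2)*(-42) - 15797)/(16292 + 10738) = (16048 + 564*I*√6) + (64*(-42) - 15797)/27030 = (16048 + 564*I*√6) + (-2688 - 15797)*(1/27030) = (16048 + 564*I*√6) - 18485*1/27030 = (16048 + 564*I*√6) - 3697/5406 = 86751791/5406 + 564*I*√6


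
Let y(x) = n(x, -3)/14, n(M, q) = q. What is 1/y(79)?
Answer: -14/3 ≈ -4.6667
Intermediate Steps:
y(x) = -3/14
1/y(79) = 1/(-3/14) = -14/3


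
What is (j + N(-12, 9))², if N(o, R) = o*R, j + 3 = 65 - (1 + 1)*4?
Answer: 2916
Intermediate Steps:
j = 54 (j = -3 + (65 - (1 + 1)*4) = -3 + (65 - 2*4) = -3 + (65 - 1*8) = -3 + (65 - 8) = -3 + 57 = 54)
N(o, R) = R*o
(j + N(-12, 9))² = (54 + 9*(-12))² = (54 - 108)² = (-54)² = 2916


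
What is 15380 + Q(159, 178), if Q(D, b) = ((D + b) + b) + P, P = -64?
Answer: 15831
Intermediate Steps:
Q(D, b) = -64 + D + 2*b (Q(D, b) = ((D + b) + b) - 64 = (D + 2*b) - 64 = -64 + D + 2*b)
15380 + Q(159, 178) = 15380 + (-64 + 159 + 2*178) = 15380 + (-64 + 159 + 356) = 15380 + 451 = 15831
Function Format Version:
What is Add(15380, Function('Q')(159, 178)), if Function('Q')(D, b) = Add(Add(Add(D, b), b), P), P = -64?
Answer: 15831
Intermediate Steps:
Function('Q')(D, b) = Add(-64, D, Mul(2, b)) (Function('Q')(D, b) = Add(Add(Add(D, b), b), -64) = Add(Add(D, Mul(2, b)), -64) = Add(-64, D, Mul(2, b)))
Add(15380, Function('Q')(159, 178)) = Add(15380, Add(-64, 159, Mul(2, 178))) = Add(15380, Add(-64, 159, 356)) = Add(15380, 451) = 15831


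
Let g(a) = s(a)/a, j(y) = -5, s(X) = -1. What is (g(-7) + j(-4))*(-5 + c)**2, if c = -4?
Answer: -2754/7 ≈ -393.43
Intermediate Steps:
g(a) = -1/a
(g(-7) + j(-4))*(-5 + c)**2 = (-1/(-7) - 5)*(-5 - 4)**2 = (-1*(-1/7) - 5)*(-9)**2 = (1/7 - 5)*81 = -34/7*81 = -2754/7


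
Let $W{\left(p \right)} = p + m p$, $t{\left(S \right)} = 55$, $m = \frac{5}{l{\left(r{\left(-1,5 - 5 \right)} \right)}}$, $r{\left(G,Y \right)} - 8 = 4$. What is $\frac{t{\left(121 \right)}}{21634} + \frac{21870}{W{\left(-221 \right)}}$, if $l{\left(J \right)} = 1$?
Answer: $- \frac{78843775}{4781114} \approx -16.491$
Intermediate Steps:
$r{\left(G,Y \right)} = 12$ ($r{\left(G,Y \right)} = 8 + 4 = 12$)
$m = 5$ ($m = \frac{5}{1} = 5 \cdot 1 = 5$)
$W{\left(p \right)} = 6 p$ ($W{\left(p \right)} = p + 5 p = 6 p$)
$\frac{t{\left(121 \right)}}{21634} + \frac{21870}{W{\left(-221 \right)}} = \frac{55}{21634} + \frac{21870}{6 \left(-221\right)} = 55 \cdot \frac{1}{21634} + \frac{21870}{-1326} = \frac{55}{21634} + 21870 \left(- \frac{1}{1326}\right) = \frac{55}{21634} - \frac{3645}{221} = - \frac{78843775}{4781114}$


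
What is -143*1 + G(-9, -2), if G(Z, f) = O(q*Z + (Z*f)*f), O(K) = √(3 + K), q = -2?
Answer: -143 + I*√15 ≈ -143.0 + 3.873*I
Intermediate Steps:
G(Z, f) = √(3 - 2*Z + Z*f²) (G(Z, f) = √(3 + (-2*Z + (Z*f)*f)) = √(3 + (-2*Z + Z*f²)) = √(3 - 2*Z + Z*f²))
-143*1 + G(-9, -2) = -143*1 + √(3 - 9*(-2 + (-2)²)) = -143 + √(3 - 9*(-2 + 4)) = -143 + √(3 - 9*2) = -143 + √(3 - 18) = -143 + √(-15) = -143 + I*√15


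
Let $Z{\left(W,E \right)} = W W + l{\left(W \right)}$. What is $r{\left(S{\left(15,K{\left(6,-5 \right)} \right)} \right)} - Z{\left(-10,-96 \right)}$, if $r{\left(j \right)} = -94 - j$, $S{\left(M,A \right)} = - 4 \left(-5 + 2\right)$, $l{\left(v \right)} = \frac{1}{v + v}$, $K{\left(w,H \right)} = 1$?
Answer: $- \frac{4119}{20} \approx -205.95$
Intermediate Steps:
$l{\left(v \right)} = \frac{1}{2 v}$
$Z{\left(W,E \right)} = W^{2} + \frac{1}{2 W}$ ($Z{\left(W,E \right)} = W W + \frac{1}{2 W} = W^{2} + \frac{1}{2 W}$)
$S{\left(M,A \right)} = 12$ ($S{\left(M,A \right)} = \left(-4\right) \left(-3\right) = 12$)
$r{\left(S{\left(15,K{\left(6,-5 \right)} \right)} \right)} - Z{\left(-10,-96 \right)} = \left(-94 - 12\right) - \frac{\frac{1}{2} + \left(-10\right)^{3}}{-10} = \left(-94 - 12\right) - - \frac{\frac{1}{2} - 1000}{10} = -106 - \left(- \frac{1}{10}\right) \left(- \frac{1999}{2}\right) = -106 - \frac{1999}{20} = - \frac{4119}{20}$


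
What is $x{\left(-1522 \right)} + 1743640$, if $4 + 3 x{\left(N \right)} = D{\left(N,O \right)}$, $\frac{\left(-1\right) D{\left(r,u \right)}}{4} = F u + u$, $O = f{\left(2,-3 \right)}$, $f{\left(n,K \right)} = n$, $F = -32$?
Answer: $\frac{5231164}{3} \approx 1.7437 \cdot 10^{6}$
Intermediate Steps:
$O = 2$
$D{\left(r,u \right)} = 124 u$ ($D{\left(r,u \right)} = - 4 \left(- 32 u + u\right) = - 4 \left(- 31 u\right) = 124 u$)
$x{\left(N \right)} = \frac{244}{3}$ ($x{\left(N \right)} = - \frac{4}{3} + \frac{124 \cdot 2}{3} = - \frac{4}{3} + \frac{1}{3} \cdot 248 = - \frac{4}{3} + \frac{248}{3} = \frac{244}{3}$)
$x{\left(-1522 \right)} + 1743640 = \frac{244}{3} + 1743640 = \frac{5231164}{3}$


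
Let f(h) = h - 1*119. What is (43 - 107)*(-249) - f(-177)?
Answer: 16232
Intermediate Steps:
f(h) = -119 + h (f(h) = h - 119 = -119 + h)
(43 - 107)*(-249) - f(-177) = (43 - 107)*(-249) - (-119 - 177) = -64*(-249) - 1*(-296) = 15936 + 296 = 16232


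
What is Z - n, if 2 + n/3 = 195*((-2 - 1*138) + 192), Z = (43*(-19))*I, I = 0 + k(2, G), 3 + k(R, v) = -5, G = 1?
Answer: -23878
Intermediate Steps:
k(R, v) = -8 (k(R, v) = -3 - 5 = -8)
I = -8 (I = 0 - 8 = -8)
Z = 6536 (Z = (43*(-19))*(-8) = -817*(-8) = 6536)
n = 30414 (n = -6 + 3*(195*((-2 - 1*138) + 192)) = -6 + 3*(195*((-2 - 138) + 192)) = -6 + 3*(195*(-140 + 192)) = -6 + 3*(195*52) = -6 + 3*10140 = -6 + 30420 = 30414)
Z - n = 6536 - 1*30414 = 6536 - 30414 = -23878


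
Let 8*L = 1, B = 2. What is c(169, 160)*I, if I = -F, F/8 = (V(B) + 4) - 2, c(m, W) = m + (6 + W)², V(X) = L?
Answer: -471325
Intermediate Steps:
L = ⅛ (L = (⅛)*1 = ⅛ ≈ 0.12500)
V(X) = ⅛
F = 17 (F = 8*((⅛ + 4) - 2) = 8*(33/8 - 2) = 8*(17/8) = 17)
I = -17 (I = -1*17 = -17)
c(169, 160)*I = (169 + (6 + 160)²)*(-17) = (169 + 166²)*(-17) = (169 + 27556)*(-17) = 27725*(-17) = -471325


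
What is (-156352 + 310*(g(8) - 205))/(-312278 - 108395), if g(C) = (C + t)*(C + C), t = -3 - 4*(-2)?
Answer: 155422/420673 ≈ 0.36946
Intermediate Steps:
t = 5 (t = -3 + 8 = 5)
g(C) = 2*C*(5 + C) (g(C) = (C + 5)*(C + C) = (5 + C)*(2*C) = 2*C*(5 + C))
(-156352 + 310*(g(8) - 205))/(-312278 - 108395) = (-156352 + 310*(2*8*(5 + 8) - 205))/(-312278 - 108395) = (-156352 + 310*(2*8*13 - 205))/(-420673) = (-156352 + 310*(208 - 205))*(-1/420673) = (-156352 + 310*3)*(-1/420673) = (-156352 + 930)*(-1/420673) = -155422*(-1/420673) = 155422/420673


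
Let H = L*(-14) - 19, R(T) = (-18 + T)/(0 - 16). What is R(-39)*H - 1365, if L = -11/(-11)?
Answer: -23721/16 ≈ -1482.6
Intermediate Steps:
L = 1 (L = -11*(-1/11) = 1)
R(T) = 9/8 - T/16 (R(T) = (-18 + T)/(-16) = (-18 + T)*(-1/16) = 9/8 - T/16)
H = -33 (H = 1*(-14) - 19 = -14 - 19 = -33)
R(-39)*H - 1365 = (9/8 - 1/16*(-39))*(-33) - 1365 = (9/8 + 39/16)*(-33) - 1365 = (57/16)*(-33) - 1365 = -1881/16 - 1365 = -23721/16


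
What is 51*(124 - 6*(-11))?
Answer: 9690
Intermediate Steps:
51*(124 - 6*(-11)) = 51*(124 + 66) = 51*190 = 9690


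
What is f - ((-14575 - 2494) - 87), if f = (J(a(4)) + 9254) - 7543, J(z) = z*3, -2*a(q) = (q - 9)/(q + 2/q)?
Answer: 56606/3 ≈ 18869.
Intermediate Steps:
a(q) = -(-9 + q)/(2*(q + 2/q)) (a(q) = -(q - 9)/(2*(q + 2/q)) = -(-9 + q)/(2*(q + 2/q)))
J(z) = 3*z
f = 5138/3 (f = (3*((½)*4*(9 - 1*4)/(2 + 4²)) + 9254) - 7543 = (3*((½)*4*(9 - 4)/(2 + 16)) + 9254) - 7543 = (3*((½)*4*5/18) + 9254) - 7543 = (3*((½)*4*(1/18)*5) + 9254) - 7543 = (3*(5/9) + 9254) - 7543 = (5/3 + 9254) - 7543 = 27767/3 - 7543 = 5138/3 ≈ 1712.7)
f - ((-14575 - 2494) - 87) = 5138/3 - ((-14575 - 2494) - 87) = 5138/3 - (-17069 - 87) = 5138/3 - 1*(-17156) = 5138/3 + 17156 = 56606/3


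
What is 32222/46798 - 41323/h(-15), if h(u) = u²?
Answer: -963291902/5264775 ≈ -182.97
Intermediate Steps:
32222/46798 - 41323/h(-15) = 32222/46798 - 41323/((-15)²) = 32222*(1/46798) - 41323/225 = 16111/23399 - 41323*1/225 = 16111/23399 - 41323/225 = -963291902/5264775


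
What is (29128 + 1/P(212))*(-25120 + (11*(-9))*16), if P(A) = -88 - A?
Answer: -58337551724/75 ≈ -7.7783e+8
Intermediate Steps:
(29128 + 1/P(212))*(-25120 + (11*(-9))*16) = (29128 + 1/(-88 - 1*212))*(-25120 + (11*(-9))*16) = (29128 + 1/(-88 - 212))*(-25120 - 99*16) = (29128 + 1/(-300))*(-25120 - 1584) = (29128 - 1/300)*(-26704) = (8738399/300)*(-26704) = -58337551724/75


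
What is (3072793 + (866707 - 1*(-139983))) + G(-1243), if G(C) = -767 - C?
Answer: 4079959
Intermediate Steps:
(3072793 + (866707 - 1*(-139983))) + G(-1243) = (3072793 + (866707 - 1*(-139983))) + (-767 - 1*(-1243)) = (3072793 + (866707 + 139983)) + (-767 + 1243) = (3072793 + 1006690) + 476 = 4079483 + 476 = 4079959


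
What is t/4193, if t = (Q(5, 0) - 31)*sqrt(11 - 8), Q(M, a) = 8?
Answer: -23*sqrt(3)/4193 ≈ -0.0095009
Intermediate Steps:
t = -23*sqrt(3) (t = (8 - 31)*sqrt(11 - 8) = -23*sqrt(3) ≈ -39.837)
t/4193 = -23*sqrt(3)/4193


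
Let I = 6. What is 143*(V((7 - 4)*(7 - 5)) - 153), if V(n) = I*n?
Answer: -16731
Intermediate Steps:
V(n) = 6*n
143*(V((7 - 4)*(7 - 5)) - 153) = 143*(6*((7 - 4)*(7 - 5)) - 153) = 143*(6*(3*2) - 153) = 143*(6*6 - 153) = 143*(36 - 153) = 143*(-117) = -16731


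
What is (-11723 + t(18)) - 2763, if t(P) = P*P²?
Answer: -8654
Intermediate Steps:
t(P) = P³
(-11723 + t(18)) - 2763 = (-11723 + 18³) - 2763 = (-11723 + 5832) - 2763 = -5891 - 2763 = -8654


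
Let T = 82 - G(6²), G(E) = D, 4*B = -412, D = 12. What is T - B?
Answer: 173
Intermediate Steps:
B = -103 (B = (¼)*(-412) = -103)
G(E) = 12
T = 70 (T = 82 - 1*12 = 82 - 12 = 70)
T - B = 70 - 1*(-103) = 70 + 103 = 173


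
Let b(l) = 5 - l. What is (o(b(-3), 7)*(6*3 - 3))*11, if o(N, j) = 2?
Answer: 330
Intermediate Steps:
(o(b(-3), 7)*(6*3 - 3))*11 = (2*(6*3 - 3))*11 = (2*(18 - 3))*11 = (2*15)*11 = 30*11 = 330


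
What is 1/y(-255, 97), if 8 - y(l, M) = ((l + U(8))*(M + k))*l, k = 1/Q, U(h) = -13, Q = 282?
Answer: -47/311573074 ≈ -1.5085e-7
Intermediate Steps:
k = 1/282 ≈ 0.0035461
y(l, M) = 8 - l*(-13 + l)*(1/282 + M) (y(l, M) = 8 - (l - 13)*(M + 1/282)*l = 8 - (-13 + l)*(1/282 + M)*l = 8 - l*(-13 + l)*(1/282 + M))
1/y(-255, 97) = 1/(8 - 1/282*(-255)**2 + (13/282)*(-255) - 1*97*(-255)**2 + 13*97*(-255)) = 1/(8 - 1/282*65025 - 1105/94 - 1*97*65025 - 321555) = 1/(8 - 21675/94 - 1105/94 - 6307425 - 321555) = 1/(-311573074/47) = -47/311573074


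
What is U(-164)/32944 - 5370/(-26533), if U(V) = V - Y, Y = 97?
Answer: 5861523/30141488 ≈ 0.19447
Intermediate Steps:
U(V) = -97 + V (U(V) = V - 1*97 = V - 97 = -97 + V)
U(-164)/32944 - 5370/(-26533) = (-97 - 164)/32944 - 5370/(-26533) = -261*1/32944 - 5370*(-1/26533) = -9/1136 + 5370/26533 = 5861523/30141488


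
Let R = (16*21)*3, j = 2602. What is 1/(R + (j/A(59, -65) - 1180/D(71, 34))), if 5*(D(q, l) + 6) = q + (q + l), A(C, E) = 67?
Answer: 4891/4922424 ≈ 0.00099362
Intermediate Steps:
D(q, l) = -6 + l/5 + 2*q/5 (D(q, l) = -6 + (q + (q + l))/5 = -6 + (q + (l + q))/5 = -6 + (l + 2*q)/5 = -6 + (l/5 + 2*q/5) = -6 + l/5 + 2*q/5)
R = 1008 (R = 336*3 = 1008)
1/(R + (j/A(59, -65) - 1180/D(71, 34))) = 1/(1008 + (2602/67 - 1180/(-6 + (⅕)*34 + (⅖)*71))) = 1/(1008 + (2602*(1/67) - 1180/(-6 + 34/5 + 142/5))) = 1/(1008 + (2602/67 - 1180/146/5)) = 1/(1008 + (2602/67 - 1180*5/146)) = 1/(1008 + (2602/67 - 2950/73)) = 1/(1008 - 7704/4891) = 1/(4922424/4891) = 4891/4922424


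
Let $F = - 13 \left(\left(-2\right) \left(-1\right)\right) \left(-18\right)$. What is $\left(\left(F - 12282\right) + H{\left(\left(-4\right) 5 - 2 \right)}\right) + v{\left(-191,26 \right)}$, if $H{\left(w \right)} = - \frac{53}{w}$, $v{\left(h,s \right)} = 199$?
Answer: $- \frac{255477}{22} \approx -11613.0$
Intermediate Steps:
$F = 468$ ($F = \left(-13\right) 2 \left(-18\right) = \left(-26\right) \left(-18\right) = 468$)
$\left(\left(F - 12282\right) + H{\left(\left(-4\right) 5 - 2 \right)}\right) + v{\left(-191,26 \right)} = \left(\left(468 - 12282\right) - \frac{53}{\left(-4\right) 5 - 2}\right) + 199 = \left(-11814 - \frac{53}{-20 - 2}\right) + 199 = \left(-11814 - \frac{53}{-22}\right) + 199 = \left(-11814 - - \frac{53}{22}\right) + 199 = \left(-11814 + \frac{53}{22}\right) + 199 = - \frac{259855}{22} + 199 = - \frac{255477}{22}$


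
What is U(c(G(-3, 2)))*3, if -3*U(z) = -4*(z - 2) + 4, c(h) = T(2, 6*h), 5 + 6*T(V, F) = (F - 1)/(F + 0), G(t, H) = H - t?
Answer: -661/45 ≈ -14.689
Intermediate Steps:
T(V, F) = -⅚ + (-1 + F)/(6*F) (T(V, F) = -⅚ + ((F - 1)/(F + 0))/6 = -⅚ + ((-1 + F)/F)/6 = -⅚ + (-1 + F)/(6*F))
c(h) = (-1 - 24*h)/(36*h) (c(h) = (-1 - 24*h)/(6*((6*h))) = (1/(6*h))*(-1 - 24*h)/6 = (-1 - 24*h)/(36*h))
U(z) = -4 + 4*z/3 (U(z) = -(-4*(z - 2) + 4)/3 = -(-4*(-2 + z) + 4)/3 = -((8 - 4*z) + 4)/3 = -(12 - 4*z)/3 = -4 + 4*z/3)
U(c(G(-3, 2)))*3 = (-4 + 4*((-1 - 24*(2 - 1*(-3)))/(36*(2 - 1*(-3))))/3)*3 = (-4 + 4*((-1 - 24*(2 + 3))/(36*(2 + 3)))/3)*3 = (-4 + 4*((1/36)*(-1 - 24*5)/5)/3)*3 = (-4 + 4*((1/36)*(⅕)*(-1 - 120))/3)*3 = (-4 + 4*((1/36)*(⅕)*(-121))/3)*3 = (-4 + (4/3)*(-121/180))*3 = (-4 - 121/135)*3 = -661/135*3 = -661/45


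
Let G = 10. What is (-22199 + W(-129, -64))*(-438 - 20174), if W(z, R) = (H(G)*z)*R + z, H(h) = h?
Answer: -1241501984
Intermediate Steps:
W(z, R) = z + 10*R*z (W(z, R) = (10*z)*R + z = 10*R*z + z = z + 10*R*z)
(-22199 + W(-129, -64))*(-438 - 20174) = (-22199 - 129*(1 + 10*(-64)))*(-438 - 20174) = (-22199 - 129*(1 - 640))*(-20612) = (-22199 - 129*(-639))*(-20612) = (-22199 + 82431)*(-20612) = 60232*(-20612) = -1241501984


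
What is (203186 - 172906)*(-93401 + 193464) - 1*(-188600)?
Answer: 3030096240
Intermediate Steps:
(203186 - 172906)*(-93401 + 193464) - 1*(-188600) = 30280*100063 + 188600 = 3029907640 + 188600 = 3030096240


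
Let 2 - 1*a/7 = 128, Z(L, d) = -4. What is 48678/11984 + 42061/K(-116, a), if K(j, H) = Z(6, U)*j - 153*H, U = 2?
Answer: 253412393/57955480 ≈ 4.3725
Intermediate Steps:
a = -882 (a = 14 - 7*128 = 14 - 896 = -882)
K(j, H) = -153*H - 4*j (K(j, H) = -4*j - 153*H = -153*H - 4*j)
48678/11984 + 42061/K(-116, a) = 48678/11984 + 42061/(-153*(-882) - 4*(-116)) = 48678*(1/11984) + 42061/(134946 + 464) = 3477/856 + 42061/135410 = 253412393/57955480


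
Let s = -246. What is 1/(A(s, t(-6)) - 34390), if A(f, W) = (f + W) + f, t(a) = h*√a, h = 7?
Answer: -17441/608377109 - 7*I*√6/1216754218 ≈ -2.8668e-5 - 1.4092e-8*I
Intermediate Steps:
t(a) = 7*√a
A(f, W) = W + 2*f (A(f, W) = (W + f) + f = W + 2*f)
1/(A(s, t(-6)) - 34390) = 1/((7*√(-6) + 2*(-246)) - 34390) = 1/((7*(I*√6) - 492) - 34390) = 1/((7*I*√6 - 492) - 34390) = 1/((-492 + 7*I*√6) - 34390) = 1/(-34882 + 7*I*√6)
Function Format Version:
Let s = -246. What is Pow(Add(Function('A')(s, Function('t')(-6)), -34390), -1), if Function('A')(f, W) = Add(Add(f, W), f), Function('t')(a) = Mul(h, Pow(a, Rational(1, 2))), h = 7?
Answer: Add(Rational(-17441, 608377109), Mul(Rational(-7, 1216754218), I, Pow(6, Rational(1, 2)))) ≈ Add(-2.8668e-5, Mul(-1.4092e-8, I))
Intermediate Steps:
Function('t')(a) = Mul(7, Pow(a, Rational(1, 2)))
Function('A')(f, W) = Add(W, Mul(2, f)) (Function('A')(f, W) = Add(Add(W, f), f) = Add(W, Mul(2, f)))
Pow(Add(Function('A')(s, Function('t')(-6)), -34390), -1) = Pow(Add(Add(Mul(7, Pow(-6, Rational(1, 2))), Mul(2, -246)), -34390), -1) = Pow(Add(Add(Mul(7, Mul(I, Pow(6, Rational(1, 2)))), -492), -34390), -1) = Pow(Add(Add(Mul(7, I, Pow(6, Rational(1, 2))), -492), -34390), -1) = Pow(Add(Add(-492, Mul(7, I, Pow(6, Rational(1, 2)))), -34390), -1) = Pow(Add(-34882, Mul(7, I, Pow(6, Rational(1, 2)))), -1)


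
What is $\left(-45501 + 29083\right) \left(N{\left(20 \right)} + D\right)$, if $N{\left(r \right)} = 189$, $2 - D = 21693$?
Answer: $353019836$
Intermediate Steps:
$D = -21691$ ($D = 2 - 21693 = -21691$)
$\left(-45501 + 29083\right) \left(N{\left(20 \right)} + D\right) = \left(-45501 + 29083\right) \left(189 - 21691\right) = \left(-16418\right) \left(-21502\right) = 353019836$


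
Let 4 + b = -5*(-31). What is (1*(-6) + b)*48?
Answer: 6960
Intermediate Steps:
b = 151 (b = -4 - 5*(-31) = -4 + 155 = 151)
(1*(-6) + b)*48 = (1*(-6) + 151)*48 = (-6 + 151)*48 = 145*48 = 6960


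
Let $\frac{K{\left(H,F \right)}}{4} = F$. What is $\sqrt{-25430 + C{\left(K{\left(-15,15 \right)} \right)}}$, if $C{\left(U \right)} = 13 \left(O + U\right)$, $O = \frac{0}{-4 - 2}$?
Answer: $5 i \sqrt{986} \approx 157.0 i$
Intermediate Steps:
$K{\left(H,F \right)} = 4 F$
$O = 0$ ($O = \frac{0}{-4 - 2} = \frac{0}{-6} = 0 \left(- \frac{1}{6}\right) = 0$)
$C{\left(U \right)} = 13 U$ ($C{\left(U \right)} = 13 \left(0 + U\right) = 13 U$)
$\sqrt{-25430 + C{\left(K{\left(-15,15 \right)} \right)}} = \sqrt{-25430 + 13 \cdot 4 \cdot 15} = \sqrt{-25430 + 13 \cdot 60} = \sqrt{-25430 + 780} = \sqrt{-24650} = 5 i \sqrt{986}$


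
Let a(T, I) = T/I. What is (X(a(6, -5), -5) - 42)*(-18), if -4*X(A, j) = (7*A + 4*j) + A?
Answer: 3114/5 ≈ 622.80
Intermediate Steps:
X(A, j) = -j - 2*A (X(A, j) = -((7*A + 4*j) + A)/4 = -((4*j + 7*A) + A)/4 = -(4*j + 8*A)/4 = -j - 2*A)
(X(a(6, -5), -5) - 42)*(-18) = ((-1*(-5) - 12/(-5)) - 42)*(-18) = ((5 - 12*(-1)/5) - 42)*(-18) = ((5 - 2*(-6/5)) - 42)*(-18) = ((5 + 12/5) - 42)*(-18) = (37/5 - 42)*(-18) = -173/5*(-18) = 3114/5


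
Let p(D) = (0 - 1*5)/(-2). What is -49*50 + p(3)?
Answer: -4895/2 ≈ -2447.5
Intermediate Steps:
p(D) = 5/2 (p(D) = (0 - 5)*(-½) = -5*(-½) = 5/2)
-49*50 + p(3) = -49*50 + 5/2 = -2450 + 5/2 = -4895/2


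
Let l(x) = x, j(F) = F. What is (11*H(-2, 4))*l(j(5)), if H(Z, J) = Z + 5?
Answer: 165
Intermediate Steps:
H(Z, J) = 5 + Z
(11*H(-2, 4))*l(j(5)) = (11*(5 - 2))*5 = (11*3)*5 = 33*5 = 165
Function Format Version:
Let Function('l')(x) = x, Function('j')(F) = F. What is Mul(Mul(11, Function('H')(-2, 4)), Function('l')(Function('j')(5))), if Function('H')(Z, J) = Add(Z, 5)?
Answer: 165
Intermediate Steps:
Function('H')(Z, J) = Add(5, Z)
Mul(Mul(11, Function('H')(-2, 4)), Function('l')(Function('j')(5))) = Mul(Mul(11, Add(5, -2)), 5) = Mul(Mul(11, 3), 5) = Mul(33, 5) = 165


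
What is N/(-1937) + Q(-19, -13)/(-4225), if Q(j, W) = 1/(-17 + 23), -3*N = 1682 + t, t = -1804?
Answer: -26483/1259050 ≈ -0.021034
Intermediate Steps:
N = 122/3 (N = -(1682 - 1804)/3 = -1/3*(-122) = 122/3 ≈ 40.667)
Q(j, W) = 1/6
N/(-1937) + Q(-19, -13)/(-4225) = (122/3)/(-1937) + (1/6)/(-4225) = (122/3)*(-1/1937) + (1/6)*(-1/4225) = -122/5811 - 1/25350 = -26483/1259050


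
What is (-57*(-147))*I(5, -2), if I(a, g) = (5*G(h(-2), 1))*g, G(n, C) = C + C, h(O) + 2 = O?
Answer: -167580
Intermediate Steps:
h(O) = -2 + O
G(n, C) = 2*C
I(a, g) = 10*g (I(a, g) = (5*(2*1))*g = (5*2)*g = 10*g)
(-57*(-147))*I(5, -2) = (-57*(-147))*(10*(-2)) = 8379*(-20) = -167580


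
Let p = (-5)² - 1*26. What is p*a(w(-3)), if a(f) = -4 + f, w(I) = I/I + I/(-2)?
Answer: 3/2 ≈ 1.5000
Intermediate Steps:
w(I) = 1 - I/2 (w(I) = 1 + I*(-½) = 1 - I/2)
p = -1 (p = 25 - 26 = -1)
p*a(w(-3)) = -(-4 + (1 - ½*(-3))) = -(-4 + (1 + 3/2)) = -(-4 + 5/2) = -1*(-3/2) = 3/2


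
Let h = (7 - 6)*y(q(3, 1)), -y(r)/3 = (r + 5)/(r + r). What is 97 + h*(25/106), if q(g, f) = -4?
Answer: 82331/848 ≈ 97.088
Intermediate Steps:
y(r) = -3*(5 + r)/(2*r) (y(r) = -3*(r + 5)/(r + r) = -3*(5 + r)/(2*r))
h = 3/8 (h = (7 - 6)*((3/2)*(-5 - 1*(-4))/(-4)) = 1*((3/2)*(-¼)*(-5 + 4)) = 1*((3/2)*(-¼)*(-1)) = 1*(3/8) = 3/8 ≈ 0.37500)
97 + h*(25/106) = 97 + 3*(25/106)/8 = 97 + 3*(25*(1/106))/8 = 97 + (3/8)*(25/106) = 97 + 75/848 = 82331/848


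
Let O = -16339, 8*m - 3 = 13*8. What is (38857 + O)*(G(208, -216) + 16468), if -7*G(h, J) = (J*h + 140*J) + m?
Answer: 2450352465/4 ≈ 6.1259e+8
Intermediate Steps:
m = 107/8 (m = 3/8 + (13*8)/8 = 3/8 + (⅛)*104 = 3/8 + 13 = 107/8 ≈ 13.375)
G(h, J) = -107/56 - 20*J - J*h/7 (G(h, J) = -((J*h + 140*J) + 107/8)/7 = -((140*J + J*h) + 107/8)/7 = -(107/8 + 140*J + J*h)/7 = -107/56 - 20*J - J*h/7)
(38857 + O)*(G(208, -216) + 16468) = (38857 - 16339)*((-107/56 - 20*(-216) - ⅐*(-216)*208) + 16468) = 22518*((-107/56 + 4320 + 44928/7) + 16468) = 22518*(85891/8 + 16468) = 22518*(217635/8) = 2450352465/4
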